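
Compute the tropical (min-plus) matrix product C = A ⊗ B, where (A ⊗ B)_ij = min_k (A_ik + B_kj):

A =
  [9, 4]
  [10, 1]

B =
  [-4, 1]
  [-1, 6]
A ⊗ B =
  [3, 10]
  [0, 7]

Apply the min-plus product entry-by-entry:
  C[0][0] = min over k of (A[0][0] + B[0][0] = 9 + -4 = 5, A[0][1] + B[1][0] = 4 + -1 = 3) = 3 (attained at k = 1)
  C[0][1] = min over k of (A[0][0] + B[0][1] = 9 + 1 = 10, A[0][1] + B[1][1] = 4 + 6 = 10) = 10 (attained at k = 0)
  C[1][0] = min over k of (A[1][0] + B[0][0] = 10 + -4 = 6, A[1][1] + B[1][0] = 1 + -1 = 0) = 0 (attained at k = 1)
  C[1][1] = min over k of (A[1][0] + B[0][1] = 10 + 1 = 11, A[1][1] + B[1][1] = 1 + 6 = 7) = 7 (attained at k = 1)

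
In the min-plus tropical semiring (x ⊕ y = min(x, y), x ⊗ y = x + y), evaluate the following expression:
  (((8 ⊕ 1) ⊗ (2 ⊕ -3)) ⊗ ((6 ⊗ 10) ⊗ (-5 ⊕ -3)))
(((8 ⊕ 1) ⊗ (2 ⊕ -3)) ⊗ ((6 ⊗ 10) ⊗ (-5 ⊕ -3))) = 9

Expand innermost to outermost. Recall ⊕ takes the minimum of its arguments and ⊗ takes their sum. Working out the expression (((8 ⊕ 1) ⊗ (2 ⊕ -3)) ⊗ ((6 ⊗ 10) ⊗ (-5 ⊕ -3))) gives 9.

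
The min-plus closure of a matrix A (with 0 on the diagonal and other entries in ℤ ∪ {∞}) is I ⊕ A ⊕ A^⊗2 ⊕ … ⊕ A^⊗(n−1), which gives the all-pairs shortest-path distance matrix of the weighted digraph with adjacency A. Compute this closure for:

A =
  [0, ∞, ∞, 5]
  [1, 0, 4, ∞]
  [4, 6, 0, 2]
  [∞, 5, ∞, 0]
Closure =
  [0, 10, 14, 5]
  [1, 0, 4, 6]
  [4, 6, 0, 2]
  [6, 5, 9, 0]

This is the Floyd-Warshall all-pairs shortest-path computation. For each intermediate vertex k = 0, 1, …, 3, update dist[i][j] ← min(dist[i][j], dist[i][k] + dist[k][j]). The final matrix gives, for each (i, j), the minimum total weight of any directed path from i to j (possibly empty when i = j).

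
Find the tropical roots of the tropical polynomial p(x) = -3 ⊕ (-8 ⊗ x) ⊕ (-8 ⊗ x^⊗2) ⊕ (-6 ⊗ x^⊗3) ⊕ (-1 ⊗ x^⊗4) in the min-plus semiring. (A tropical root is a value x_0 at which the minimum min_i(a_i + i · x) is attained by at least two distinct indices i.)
Roots: {-5, -2, 0, 5}

Each tropical root is a break point of the lower envelope of the lines y = a_i + i · x (there are 5 lines, with slopes 0, 1, ..., 4). Only the lines that attain the minimum somewhere contribute to roots; other lines are dominated. Here the surviving (envelope) indices are i = 4, i = 3, i = 2, i = 1, i = 0.
Intersections between consecutive envelope lines give the roots: for adjacent envelope indices i < j the intersection is x = (a_i − a_j) / (j − i). Reading off the sorted break points: {-5, -2, 0, 5}.
Verification: at each break x_0, at least two indices attain the minimum of min_i(a_i + i · x_0).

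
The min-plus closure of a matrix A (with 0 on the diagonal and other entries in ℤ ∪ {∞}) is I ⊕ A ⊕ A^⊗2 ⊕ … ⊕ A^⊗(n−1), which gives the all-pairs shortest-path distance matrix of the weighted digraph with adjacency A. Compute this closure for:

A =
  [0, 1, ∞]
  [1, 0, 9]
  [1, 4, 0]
Closure =
  [0, 1, 10]
  [1, 0, 9]
  [1, 2, 0]

This is the Floyd-Warshall all-pairs shortest-path computation. For each intermediate vertex k = 0, 1, …, 2, update dist[i][j] ← min(dist[i][j], dist[i][k] + dist[k][j]). The final matrix gives, for each (i, j), the minimum total weight of any directed path from i to j (possibly empty when i = j).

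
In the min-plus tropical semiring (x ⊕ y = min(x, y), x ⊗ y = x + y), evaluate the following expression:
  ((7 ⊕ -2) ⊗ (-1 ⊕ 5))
((7 ⊕ -2) ⊗ (-1 ⊕ 5)) = -3

Expand innermost to outermost. Recall ⊕ takes the minimum of its arguments and ⊗ takes their sum. Working out the expression ((7 ⊕ -2) ⊗ (-1 ⊕ 5)) gives -3.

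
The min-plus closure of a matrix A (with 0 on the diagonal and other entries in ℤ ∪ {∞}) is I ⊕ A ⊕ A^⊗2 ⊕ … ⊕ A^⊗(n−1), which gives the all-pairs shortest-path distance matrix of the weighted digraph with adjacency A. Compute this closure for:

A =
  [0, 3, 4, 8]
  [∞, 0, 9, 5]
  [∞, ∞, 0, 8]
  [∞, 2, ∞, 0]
Closure =
  [0, 3, 4, 8]
  [∞, 0, 9, 5]
  [∞, 10, 0, 8]
  [∞, 2, 11, 0]

This is the Floyd-Warshall all-pairs shortest-path computation. For each intermediate vertex k = 0, 1, …, 3, update dist[i][j] ← min(dist[i][j], dist[i][k] + dist[k][j]). The final matrix gives, for each (i, j), the minimum total weight of any directed path from i to j (possibly empty when i = j).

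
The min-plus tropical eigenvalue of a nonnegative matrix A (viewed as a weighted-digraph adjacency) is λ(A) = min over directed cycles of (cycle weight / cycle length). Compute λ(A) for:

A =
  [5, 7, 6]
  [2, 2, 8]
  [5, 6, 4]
λ(A) = 2

Enumerate directed cycles and compute their means (weight / length). Sample:
  cycle 0 → 0: weight = 5, length = 1, mean = 5/1 ≈ 5.000
  cycle 1 → 1: weight = 2, length = 1, mean = 2/1 ≈ 2.000
  cycle 2 → 2: weight = 4, length = 1, mean = 4/1 ≈ 4.000
  cycle 0 → 1 → 0: weight = 9, length = 2, mean = 9/2 ≈ 4.500
  cycle 0 → 2 → 0: weight = 11, length = 2, mean = 11/2 ≈ 5.500
  cycle 1 → 0 → 1: weight = 9, length = 2, mean = 9/2 ≈ 4.500
Minimum mean = 2.000, attained e.g. along the cycle 1 → 1 with weight 2 and length 1. So λ(A) = 2/1 = 2.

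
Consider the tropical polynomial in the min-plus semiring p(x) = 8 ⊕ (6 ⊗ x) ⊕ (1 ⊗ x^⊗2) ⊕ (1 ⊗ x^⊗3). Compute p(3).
p(3) = 7

A tropical monomial a ⊗ x^⊗i evaluates to a + i · x. Evaluating each term at x = 3:
  Term 0 contributes 8 + 0 · 3 = 8
  Term 1 contributes 6 + 1 · 3 = 9
  Term 2 contributes 1 + 2 · 3 = 7
  Term 3 contributes 1 + 3 · 3 = 10
p(3) = ⊕ of these = min[8, 9, 7, 10] = 7.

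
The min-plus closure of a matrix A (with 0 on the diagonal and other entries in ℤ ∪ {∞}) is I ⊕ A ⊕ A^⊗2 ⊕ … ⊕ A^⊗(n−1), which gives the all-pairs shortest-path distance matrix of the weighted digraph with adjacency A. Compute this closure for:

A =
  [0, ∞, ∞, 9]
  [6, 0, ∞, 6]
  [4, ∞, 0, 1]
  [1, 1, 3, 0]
Closure =
  [0, 10, 12, 9]
  [6, 0, 9, 6]
  [2, 2, 0, 1]
  [1, 1, 3, 0]

This is the Floyd-Warshall all-pairs shortest-path computation. For each intermediate vertex k = 0, 1, …, 3, update dist[i][j] ← min(dist[i][j], dist[i][k] + dist[k][j]). The final matrix gives, for each (i, j), the minimum total weight of any directed path from i to j (possibly empty when i = j).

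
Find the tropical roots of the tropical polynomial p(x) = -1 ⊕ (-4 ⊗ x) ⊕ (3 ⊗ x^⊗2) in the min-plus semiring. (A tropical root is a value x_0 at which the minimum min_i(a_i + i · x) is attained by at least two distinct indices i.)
Roots: {-7, 3}

Each tropical root is a break point of the lower envelope of the lines y = a_i + i · x (there are 3 lines, with slopes 0, 1, ..., 2). Only the lines that attain the minimum somewhere contribute to roots; other lines are dominated. Here the surviving (envelope) indices are i = 2, i = 1, i = 0.
Intersections between consecutive envelope lines give the roots: for adjacent envelope indices i < j the intersection is x = (a_i − a_j) / (j − i). Reading off the sorted break points: {-7, 3}.
Verification: at each break x_0, at least two indices attain the minimum of min_i(a_i + i · x_0).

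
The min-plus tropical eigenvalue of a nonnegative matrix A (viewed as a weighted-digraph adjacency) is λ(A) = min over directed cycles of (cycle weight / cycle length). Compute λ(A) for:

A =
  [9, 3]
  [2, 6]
λ(A) = 5/2

Enumerate directed cycles and compute their means (weight / length). Sample:
  cycle 0 → 0: weight = 9, length = 1, mean = 9/1 ≈ 9.000
  cycle 1 → 1: weight = 6, length = 1, mean = 6/1 ≈ 6.000
  cycle 0 → 1 → 0: weight = 5, length = 2, mean = 5/2 ≈ 2.500
  cycle 1 → 0 → 1: weight = 5, length = 2, mean = 5/2 ≈ 2.500
Minimum mean = 2.500, attained e.g. along the cycle 0 → 1 → 0 with weight 5 and length 2. So λ(A) = 5/2 = 5/2.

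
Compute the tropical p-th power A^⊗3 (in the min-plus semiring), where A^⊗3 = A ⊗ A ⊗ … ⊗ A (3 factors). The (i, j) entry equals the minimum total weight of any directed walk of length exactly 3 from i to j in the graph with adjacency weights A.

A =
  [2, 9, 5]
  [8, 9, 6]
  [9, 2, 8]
A^⊗3 =
  [6, 9, 9]
  [12, 15, 14]
  [12, 10, 15]

Each entry (A^⊗3)_ij equals the minimum over all length-3 walks i = v_0 → v_1 → … → v_3 = j of Σ_t A[v_t][v_{t+1}]. For example, for (i, j) = (0, 2) we minimise over 9 possible intermediate vertex sequences; the minimum is 9, attained along the walk 0 → 0 → 0 → 2.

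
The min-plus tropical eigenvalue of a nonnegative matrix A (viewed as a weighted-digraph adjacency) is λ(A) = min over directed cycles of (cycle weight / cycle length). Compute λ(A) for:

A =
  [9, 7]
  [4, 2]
λ(A) = 2

Enumerate directed cycles and compute their means (weight / length). Sample:
  cycle 0 → 0: weight = 9, length = 1, mean = 9/1 ≈ 9.000
  cycle 1 → 1: weight = 2, length = 1, mean = 2/1 ≈ 2.000
  cycle 0 → 1 → 0: weight = 11, length = 2, mean = 11/2 ≈ 5.500
  cycle 1 → 0 → 1: weight = 11, length = 2, mean = 11/2 ≈ 5.500
Minimum mean = 2.000, attained e.g. along the cycle 1 → 1 with weight 2 and length 1. So λ(A) = 2/1 = 2.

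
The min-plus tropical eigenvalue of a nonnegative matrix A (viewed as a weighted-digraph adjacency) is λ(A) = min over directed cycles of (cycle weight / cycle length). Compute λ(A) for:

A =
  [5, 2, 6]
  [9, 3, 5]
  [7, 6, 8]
λ(A) = 3

Enumerate directed cycles and compute their means (weight / length). Sample:
  cycle 0 → 0: weight = 5, length = 1, mean = 5/1 ≈ 5.000
  cycle 1 → 1: weight = 3, length = 1, mean = 3/1 ≈ 3.000
  cycle 2 → 2: weight = 8, length = 1, mean = 8/1 ≈ 8.000
  cycle 0 → 1 → 0: weight = 11, length = 2, mean = 11/2 ≈ 5.500
  cycle 0 → 2 → 0: weight = 13, length = 2, mean = 13/2 ≈ 6.500
  cycle 1 → 0 → 1: weight = 11, length = 2, mean = 11/2 ≈ 5.500
Minimum mean = 3.000, attained e.g. along the cycle 1 → 1 with weight 3 and length 1. So λ(A) = 3/1 = 3.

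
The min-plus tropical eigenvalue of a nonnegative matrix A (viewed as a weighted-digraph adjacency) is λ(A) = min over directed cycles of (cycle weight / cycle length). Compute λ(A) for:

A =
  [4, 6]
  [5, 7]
λ(A) = 4

Enumerate directed cycles and compute their means (weight / length). Sample:
  cycle 0 → 0: weight = 4, length = 1, mean = 4/1 ≈ 4.000
  cycle 1 → 1: weight = 7, length = 1, mean = 7/1 ≈ 7.000
  cycle 0 → 1 → 0: weight = 11, length = 2, mean = 11/2 ≈ 5.500
  cycle 1 → 0 → 1: weight = 11, length = 2, mean = 11/2 ≈ 5.500
Minimum mean = 4.000, attained e.g. along the cycle 0 → 0 with weight 4 and length 1. So λ(A) = 4/1 = 4.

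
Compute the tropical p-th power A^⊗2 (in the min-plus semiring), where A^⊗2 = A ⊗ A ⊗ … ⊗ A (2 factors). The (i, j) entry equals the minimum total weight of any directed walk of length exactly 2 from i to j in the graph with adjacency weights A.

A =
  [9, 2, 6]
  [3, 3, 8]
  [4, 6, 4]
A^⊗2 =
  [5, 5, 10]
  [6, 5, 9]
  [8, 6, 8]

Each entry (A^⊗2)_ij equals the minimum over all length-2 walks i = v_0 → v_1 → … → v_2 = j of Σ_t A[v_t][v_{t+1}]. For example, for (i, j) = (0, 2) we minimise over 3 possible intermediate vertex sequences; the minimum is 10, attained along the walk 0 → 1 → 2.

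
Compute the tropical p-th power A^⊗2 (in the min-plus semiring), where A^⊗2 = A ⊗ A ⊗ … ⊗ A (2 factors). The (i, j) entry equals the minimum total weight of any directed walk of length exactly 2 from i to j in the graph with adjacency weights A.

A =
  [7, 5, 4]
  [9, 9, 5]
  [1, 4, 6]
A^⊗2 =
  [5, 8, 10]
  [6, 9, 11]
  [7, 6, 5]

Each entry (A^⊗2)_ij equals the minimum over all length-2 walks i = v_0 → v_1 → … → v_2 = j of Σ_t A[v_t][v_{t+1}]. For example, for (i, j) = (0, 2) we minimise over 3 possible intermediate vertex sequences; the minimum is 10, attained along the walk 0 → 1 → 2.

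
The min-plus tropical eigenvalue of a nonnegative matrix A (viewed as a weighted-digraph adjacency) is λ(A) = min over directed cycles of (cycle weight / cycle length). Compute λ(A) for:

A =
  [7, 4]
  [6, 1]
λ(A) = 1

Enumerate directed cycles and compute their means (weight / length). Sample:
  cycle 0 → 0: weight = 7, length = 1, mean = 7/1 ≈ 7.000
  cycle 1 → 1: weight = 1, length = 1, mean = 1/1 ≈ 1.000
  cycle 0 → 1 → 0: weight = 10, length = 2, mean = 10/2 ≈ 5.000
  cycle 1 → 0 → 1: weight = 10, length = 2, mean = 10/2 ≈ 5.000
Minimum mean = 1.000, attained e.g. along the cycle 1 → 1 with weight 1 and length 1. So λ(A) = 1/1 = 1.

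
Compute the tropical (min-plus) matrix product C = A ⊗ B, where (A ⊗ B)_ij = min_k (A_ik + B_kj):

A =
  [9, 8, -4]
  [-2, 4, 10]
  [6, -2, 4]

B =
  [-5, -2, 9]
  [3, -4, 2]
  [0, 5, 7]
A ⊗ B =
  [-4, 1, 3]
  [-7, -4, 6]
  [1, -6, 0]

Apply the min-plus product entry-by-entry:
  C[0][0] = min over k of (A[0][0] + B[0][0] = 9 + -5 = 4, A[0][1] + B[1][0] = 8 + 3 = 11, A[0][2] + B[2][0] = -4 + 0 = -4) = -4 (attained at k = 2)
  C[0][1] = min over k of (A[0][0] + B[0][1] = 9 + -2 = 7, A[0][1] + B[1][1] = 8 + -4 = 4, A[0][2] + B[2][1] = -4 + 5 = 1) = 1 (attained at k = 2)
  C[0][2] = min over k of (A[0][0] + B[0][2] = 9 + 9 = 18, A[0][1] + B[1][2] = 8 + 2 = 10, A[0][2] + B[2][2] = -4 + 7 = 3) = 3 (attained at k = 2)
  C[1][0] = min over k of (A[1][0] + B[0][0] = -2 + -5 = -7, A[1][1] + B[1][0] = 4 + 3 = 7, A[1][2] + B[2][0] = 10 + 0 = 10) = -7 (attained at k = 0)
  C[1][1] = min over k of (A[1][0] + B[0][1] = -2 + -2 = -4, A[1][1] + B[1][1] = 4 + -4 = 0, A[1][2] + B[2][1] = 10 + 5 = 15) = -4 (attained at k = 0)
  C[1][2] = min over k of (A[1][0] + B[0][2] = -2 + 9 = 7, A[1][1] + B[1][2] = 4 + 2 = 6, A[1][2] + B[2][2] = 10 + 7 = 17) = 6 (attained at k = 1)
  C[2][0] = min over k of (A[2][0] + B[0][0] = 6 + -5 = 1, A[2][1] + B[1][0] = -2 + 3 = 1, A[2][2] + B[2][0] = 4 + 0 = 4) = 1 (attained at k = 0)
  C[2][1] = min over k of (A[2][0] + B[0][1] = 6 + -2 = 4, A[2][1] + B[1][1] = -2 + -4 = -6, A[2][2] + B[2][1] = 4 + 5 = 9) = -6 (attained at k = 1)
  C[2][2] = min over k of (A[2][0] + B[0][2] = 6 + 9 = 15, A[2][1] + B[1][2] = -2 + 2 = 0, A[2][2] + B[2][2] = 4 + 7 = 11) = 0 (attained at k = 1)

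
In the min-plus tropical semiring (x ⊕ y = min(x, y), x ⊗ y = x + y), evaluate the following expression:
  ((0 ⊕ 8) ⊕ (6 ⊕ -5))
((0 ⊕ 8) ⊕ (6 ⊕ -5)) = -5

Expand innermost to outermost. Recall ⊕ takes the minimum of its arguments and ⊗ takes their sum. Working out the expression ((0 ⊕ 8) ⊕ (6 ⊕ -5)) gives -5.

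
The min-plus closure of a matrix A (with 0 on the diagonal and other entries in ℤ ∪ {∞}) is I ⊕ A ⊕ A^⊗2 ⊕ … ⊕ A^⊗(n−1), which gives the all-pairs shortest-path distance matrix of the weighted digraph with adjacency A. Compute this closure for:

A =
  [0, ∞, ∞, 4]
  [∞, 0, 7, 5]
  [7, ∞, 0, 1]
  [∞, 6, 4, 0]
Closure =
  [0, 10, 8, 4]
  [14, 0, 7, 5]
  [7, 7, 0, 1]
  [11, 6, 4, 0]

This is the Floyd-Warshall all-pairs shortest-path computation. For each intermediate vertex k = 0, 1, …, 3, update dist[i][j] ← min(dist[i][j], dist[i][k] + dist[k][j]). The final matrix gives, for each (i, j), the minimum total weight of any directed path from i to j (possibly empty when i = j).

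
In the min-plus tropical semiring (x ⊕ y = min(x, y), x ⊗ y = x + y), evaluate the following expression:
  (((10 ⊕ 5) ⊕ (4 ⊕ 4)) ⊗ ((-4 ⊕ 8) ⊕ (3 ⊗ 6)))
(((10 ⊕ 5) ⊕ (4 ⊕ 4)) ⊗ ((-4 ⊕ 8) ⊕ (3 ⊗ 6))) = 0

Expand innermost to outermost. Recall ⊕ takes the minimum of its arguments and ⊗ takes their sum. Working out the expression (((10 ⊕ 5) ⊕ (4 ⊕ 4)) ⊗ ((-4 ⊕ 8) ⊕ (3 ⊗ 6))) gives 0.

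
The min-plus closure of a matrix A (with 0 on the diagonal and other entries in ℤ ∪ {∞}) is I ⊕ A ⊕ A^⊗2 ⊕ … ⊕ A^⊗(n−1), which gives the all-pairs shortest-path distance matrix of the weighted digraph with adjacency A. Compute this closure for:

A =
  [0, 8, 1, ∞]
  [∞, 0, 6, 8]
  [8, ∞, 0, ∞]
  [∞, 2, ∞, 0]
Closure =
  [0, 8, 1, 16]
  [14, 0, 6, 8]
  [8, 16, 0, 24]
  [16, 2, 8, 0]

This is the Floyd-Warshall all-pairs shortest-path computation. For each intermediate vertex k = 0, 1, …, 3, update dist[i][j] ← min(dist[i][j], dist[i][k] + dist[k][j]). The final matrix gives, for each (i, j), the minimum total weight of any directed path from i to j (possibly empty when i = j).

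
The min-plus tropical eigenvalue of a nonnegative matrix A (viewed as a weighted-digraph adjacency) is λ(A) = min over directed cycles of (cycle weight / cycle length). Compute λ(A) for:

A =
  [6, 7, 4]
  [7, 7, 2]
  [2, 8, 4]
λ(A) = 3

Enumerate directed cycles and compute their means (weight / length). Sample:
  cycle 0 → 0: weight = 6, length = 1, mean = 6/1 ≈ 6.000
  cycle 1 → 1: weight = 7, length = 1, mean = 7/1 ≈ 7.000
  cycle 2 → 2: weight = 4, length = 1, mean = 4/1 ≈ 4.000
  cycle 0 → 1 → 0: weight = 14, length = 2, mean = 14/2 ≈ 7.000
  cycle 0 → 2 → 0: weight = 6, length = 2, mean = 6/2 ≈ 3.000
  cycle 1 → 0 → 1: weight = 14, length = 2, mean = 14/2 ≈ 7.000
Minimum mean = 3.000, attained e.g. along the cycle 0 → 2 → 0 with weight 6 and length 2. So λ(A) = 6/2 = 3.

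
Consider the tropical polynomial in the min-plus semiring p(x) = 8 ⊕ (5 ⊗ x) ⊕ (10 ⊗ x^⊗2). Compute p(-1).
p(-1) = 4

A tropical monomial a ⊗ x^⊗i evaluates to a + i · x. Evaluating each term at x = -1:
  Term 0 contributes 8 + 0 · -1 = 8
  Term 1 contributes 5 + 1 · -1 = 4
  Term 2 contributes 10 + 2 · -1 = 8
p(-1) = ⊕ of these = min[8, 4, 8] = 4.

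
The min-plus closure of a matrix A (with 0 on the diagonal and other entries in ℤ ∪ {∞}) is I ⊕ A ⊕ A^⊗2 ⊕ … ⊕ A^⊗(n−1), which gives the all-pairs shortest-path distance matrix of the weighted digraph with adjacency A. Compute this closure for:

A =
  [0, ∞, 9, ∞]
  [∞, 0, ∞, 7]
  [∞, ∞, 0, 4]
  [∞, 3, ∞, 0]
Closure =
  [0, 16, 9, 13]
  [∞, 0, ∞, 7]
  [∞, 7, 0, 4]
  [∞, 3, ∞, 0]

This is the Floyd-Warshall all-pairs shortest-path computation. For each intermediate vertex k = 0, 1, …, 3, update dist[i][j] ← min(dist[i][j], dist[i][k] + dist[k][j]). The final matrix gives, for each (i, j), the minimum total weight of any directed path from i to j (possibly empty when i = j).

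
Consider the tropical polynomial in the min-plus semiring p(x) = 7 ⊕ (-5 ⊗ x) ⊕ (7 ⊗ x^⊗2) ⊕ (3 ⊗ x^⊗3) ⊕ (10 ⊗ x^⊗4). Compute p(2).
p(2) = -3

A tropical monomial a ⊗ x^⊗i evaluates to a + i · x. Evaluating each term at x = 2:
  Term 0 contributes 7 + 0 · 2 = 7
  Term 1 contributes -5 + 1 · 2 = -3
  Term 2 contributes 7 + 2 · 2 = 11
  Term 3 contributes 3 + 3 · 2 = 9
  Term 4 contributes 10 + 4 · 2 = 18
p(2) = ⊕ of these = min[7, -3, 11, 9, 18] = -3.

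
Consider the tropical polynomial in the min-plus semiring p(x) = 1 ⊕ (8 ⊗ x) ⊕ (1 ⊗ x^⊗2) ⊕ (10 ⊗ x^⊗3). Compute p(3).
p(3) = 1

A tropical monomial a ⊗ x^⊗i evaluates to a + i · x. Evaluating each term at x = 3:
  Term 0 contributes 1 + 0 · 3 = 1
  Term 1 contributes 8 + 1 · 3 = 11
  Term 2 contributes 1 + 2 · 3 = 7
  Term 3 contributes 10 + 3 · 3 = 19
p(3) = ⊕ of these = min[1, 11, 7, 19] = 1.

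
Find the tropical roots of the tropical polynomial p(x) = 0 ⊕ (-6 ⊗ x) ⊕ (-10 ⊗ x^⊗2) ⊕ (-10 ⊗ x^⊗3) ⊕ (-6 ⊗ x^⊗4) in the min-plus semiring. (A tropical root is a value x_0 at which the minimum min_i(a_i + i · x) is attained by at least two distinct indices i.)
Roots: {-4, 0, 4, 6}

Each tropical root is a break point of the lower envelope of the lines y = a_i + i · x (there are 5 lines, with slopes 0, 1, ..., 4). Only the lines that attain the minimum somewhere contribute to roots; other lines are dominated. Here the surviving (envelope) indices are i = 4, i = 3, i = 2, i = 1, i = 0.
Intersections between consecutive envelope lines give the roots: for adjacent envelope indices i < j the intersection is x = (a_i − a_j) / (j − i). Reading off the sorted break points: {-4, 0, 4, 6}.
Verification: at each break x_0, at least two indices attain the minimum of min_i(a_i + i · x_0).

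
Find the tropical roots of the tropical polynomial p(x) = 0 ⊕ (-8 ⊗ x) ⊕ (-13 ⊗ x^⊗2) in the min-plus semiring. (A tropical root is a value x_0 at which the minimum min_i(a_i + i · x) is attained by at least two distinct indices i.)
Roots: {5, 8}

Each tropical root is a break point of the lower envelope of the lines y = a_i + i · x (there are 3 lines, with slopes 0, 1, ..., 2). Only the lines that attain the minimum somewhere contribute to roots; other lines are dominated. Here the surviving (envelope) indices are i = 2, i = 1, i = 0.
Intersections between consecutive envelope lines give the roots: for adjacent envelope indices i < j the intersection is x = (a_i − a_j) / (j − i). Reading off the sorted break points: {5, 8}.
Verification: at each break x_0, at least two indices attain the minimum of min_i(a_i + i · x_0).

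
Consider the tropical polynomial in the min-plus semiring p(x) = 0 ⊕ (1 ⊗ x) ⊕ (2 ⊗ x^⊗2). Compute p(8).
p(8) = 0

A tropical monomial a ⊗ x^⊗i evaluates to a + i · x. Evaluating each term at x = 8:
  Term 0 contributes 0 + 0 · 8 = 0
  Term 1 contributes 1 + 1 · 8 = 9
  Term 2 contributes 2 + 2 · 8 = 18
p(8) = ⊕ of these = min[0, 9, 18] = 0.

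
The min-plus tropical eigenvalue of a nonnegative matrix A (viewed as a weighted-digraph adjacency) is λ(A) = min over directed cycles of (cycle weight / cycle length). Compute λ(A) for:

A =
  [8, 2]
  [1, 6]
λ(A) = 3/2

Enumerate directed cycles and compute their means (weight / length). Sample:
  cycle 0 → 0: weight = 8, length = 1, mean = 8/1 ≈ 8.000
  cycle 1 → 1: weight = 6, length = 1, mean = 6/1 ≈ 6.000
  cycle 0 → 1 → 0: weight = 3, length = 2, mean = 3/2 ≈ 1.500
  cycle 1 → 0 → 1: weight = 3, length = 2, mean = 3/2 ≈ 1.500
Minimum mean = 1.500, attained e.g. along the cycle 0 → 1 → 0 with weight 3 and length 2. So λ(A) = 3/2 = 3/2.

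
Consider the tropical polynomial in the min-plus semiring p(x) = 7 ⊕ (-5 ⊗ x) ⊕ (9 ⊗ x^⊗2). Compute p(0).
p(0) = -5

A tropical monomial a ⊗ x^⊗i evaluates to a + i · x. Evaluating each term at x = 0:
  Term 0 contributes 7 + 0 · 0 = 7
  Term 1 contributes -5 + 1 · 0 = -5
  Term 2 contributes 9 + 2 · 0 = 9
p(0) = ⊕ of these = min[7, -5, 9] = -5.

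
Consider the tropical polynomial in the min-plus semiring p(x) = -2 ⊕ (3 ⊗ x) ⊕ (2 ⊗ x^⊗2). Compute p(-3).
p(-3) = -4

A tropical monomial a ⊗ x^⊗i evaluates to a + i · x. Evaluating each term at x = -3:
  Term 0 contributes -2 + 0 · -3 = -2
  Term 1 contributes 3 + 1 · -3 = 0
  Term 2 contributes 2 + 2 · -3 = -4
p(-3) = ⊕ of these = min[-2, 0, -4] = -4.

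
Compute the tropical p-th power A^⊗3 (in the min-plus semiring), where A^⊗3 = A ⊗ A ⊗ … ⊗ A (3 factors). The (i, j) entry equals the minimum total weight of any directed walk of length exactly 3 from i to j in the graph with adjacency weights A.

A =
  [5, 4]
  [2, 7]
A^⊗3 =
  [11, 10]
  [8, 11]

Each entry (A^⊗3)_ij equals the minimum over all length-3 walks i = v_0 → v_1 → … → v_3 = j of Σ_t A[v_t][v_{t+1}]. For example, for (i, j) = (0, 1) we minimise over 4 possible intermediate vertex sequences; the minimum is 10, attained along the walk 0 → 1 → 0 → 1.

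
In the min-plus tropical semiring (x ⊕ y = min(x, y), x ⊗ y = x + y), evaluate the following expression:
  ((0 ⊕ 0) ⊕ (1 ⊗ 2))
((0 ⊕ 0) ⊕ (1 ⊗ 2)) = 0

Expand innermost to outermost. Recall ⊕ takes the minimum of its arguments and ⊗ takes their sum. Working out the expression ((0 ⊕ 0) ⊕ (1 ⊗ 2)) gives 0.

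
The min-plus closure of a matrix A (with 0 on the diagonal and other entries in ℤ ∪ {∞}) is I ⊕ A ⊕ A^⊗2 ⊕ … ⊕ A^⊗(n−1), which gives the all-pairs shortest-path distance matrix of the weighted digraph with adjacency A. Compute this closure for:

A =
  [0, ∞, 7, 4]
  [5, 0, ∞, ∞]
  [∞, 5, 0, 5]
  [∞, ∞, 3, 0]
Closure =
  [0, 12, 7, 4]
  [5, 0, 12, 9]
  [10, 5, 0, 5]
  [13, 8, 3, 0]

This is the Floyd-Warshall all-pairs shortest-path computation. For each intermediate vertex k = 0, 1, …, 3, update dist[i][j] ← min(dist[i][j], dist[i][k] + dist[k][j]). The final matrix gives, for each (i, j), the minimum total weight of any directed path from i to j (possibly empty when i = j).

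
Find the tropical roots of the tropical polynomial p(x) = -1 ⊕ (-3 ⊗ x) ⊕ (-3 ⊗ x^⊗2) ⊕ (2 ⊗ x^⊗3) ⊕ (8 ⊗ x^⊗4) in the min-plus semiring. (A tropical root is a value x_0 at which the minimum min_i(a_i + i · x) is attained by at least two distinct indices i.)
Roots: {-6, -5, 0, 2}

Each tropical root is a break point of the lower envelope of the lines y = a_i + i · x (there are 5 lines, with slopes 0, 1, ..., 4). Only the lines that attain the minimum somewhere contribute to roots; other lines are dominated. Here the surviving (envelope) indices are i = 4, i = 3, i = 2, i = 1, i = 0.
Intersections between consecutive envelope lines give the roots: for adjacent envelope indices i < j the intersection is x = (a_i − a_j) / (j − i). Reading off the sorted break points: {-6, -5, 0, 2}.
Verification: at each break x_0, at least two indices attain the minimum of min_i(a_i + i · x_0).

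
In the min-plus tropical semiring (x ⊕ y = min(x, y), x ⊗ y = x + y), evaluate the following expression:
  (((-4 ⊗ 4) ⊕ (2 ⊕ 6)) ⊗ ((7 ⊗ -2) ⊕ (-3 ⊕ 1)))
(((-4 ⊗ 4) ⊕ (2 ⊕ 6)) ⊗ ((7 ⊗ -2) ⊕ (-3 ⊕ 1))) = -3

Expand innermost to outermost. Recall ⊕ takes the minimum of its arguments and ⊗ takes their sum. Working out the expression (((-4 ⊗ 4) ⊕ (2 ⊕ 6)) ⊗ ((7 ⊗ -2) ⊕ (-3 ⊕ 1))) gives -3.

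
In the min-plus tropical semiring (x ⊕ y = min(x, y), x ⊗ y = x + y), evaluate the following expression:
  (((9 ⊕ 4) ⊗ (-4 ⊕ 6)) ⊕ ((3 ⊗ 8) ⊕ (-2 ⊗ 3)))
(((9 ⊕ 4) ⊗ (-4 ⊕ 6)) ⊕ ((3 ⊗ 8) ⊕ (-2 ⊗ 3))) = 0

Expand innermost to outermost. Recall ⊕ takes the minimum of its arguments and ⊗ takes their sum. Working out the expression (((9 ⊕ 4) ⊗ (-4 ⊕ 6)) ⊕ ((3 ⊗ 8) ⊕ (-2 ⊗ 3))) gives 0.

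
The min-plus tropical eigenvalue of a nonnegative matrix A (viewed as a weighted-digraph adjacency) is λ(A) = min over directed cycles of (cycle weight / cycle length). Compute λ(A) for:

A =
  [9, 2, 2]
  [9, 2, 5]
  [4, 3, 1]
λ(A) = 1

Enumerate directed cycles and compute their means (weight / length). Sample:
  cycle 0 → 0: weight = 9, length = 1, mean = 9/1 ≈ 9.000
  cycle 1 → 1: weight = 2, length = 1, mean = 2/1 ≈ 2.000
  cycle 2 → 2: weight = 1, length = 1, mean = 1/1 ≈ 1.000
  cycle 0 → 1 → 0: weight = 11, length = 2, mean = 11/2 ≈ 5.500
  cycle 0 → 2 → 0: weight = 6, length = 2, mean = 6/2 ≈ 3.000
  cycle 1 → 0 → 1: weight = 11, length = 2, mean = 11/2 ≈ 5.500
Minimum mean = 1.000, attained e.g. along the cycle 2 → 2 with weight 1 and length 1. So λ(A) = 1/1 = 1.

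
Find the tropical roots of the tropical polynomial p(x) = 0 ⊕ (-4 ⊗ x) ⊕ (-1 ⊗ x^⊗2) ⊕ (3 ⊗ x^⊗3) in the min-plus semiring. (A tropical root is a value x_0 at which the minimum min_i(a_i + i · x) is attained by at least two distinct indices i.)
Roots: {-4, -3, 4}

Each tropical root is a break point of the lower envelope of the lines y = a_i + i · x (there are 4 lines, with slopes 0, 1, ..., 3). Only the lines that attain the minimum somewhere contribute to roots; other lines are dominated. Here the surviving (envelope) indices are i = 3, i = 2, i = 1, i = 0.
Intersections between consecutive envelope lines give the roots: for adjacent envelope indices i < j the intersection is x = (a_i − a_j) / (j − i). Reading off the sorted break points: {-4, -3, 4}.
Verification: at each break x_0, at least two indices attain the minimum of min_i(a_i + i · x_0).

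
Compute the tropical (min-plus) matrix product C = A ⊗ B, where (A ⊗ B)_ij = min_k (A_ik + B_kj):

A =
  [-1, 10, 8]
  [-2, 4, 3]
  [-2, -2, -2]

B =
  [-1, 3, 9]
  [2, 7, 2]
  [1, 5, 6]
A ⊗ B =
  [-2, 2, 8]
  [-3, 1, 6]
  [-3, 1, 0]

Apply the min-plus product entry-by-entry:
  C[0][0] = min over k of (A[0][0] + B[0][0] = -1 + -1 = -2, A[0][1] + B[1][0] = 10 + 2 = 12, A[0][2] + B[2][0] = 8 + 1 = 9) = -2 (attained at k = 0)
  C[0][1] = min over k of (A[0][0] + B[0][1] = -1 + 3 = 2, A[0][1] + B[1][1] = 10 + 7 = 17, A[0][2] + B[2][1] = 8 + 5 = 13) = 2 (attained at k = 0)
  C[0][2] = min over k of (A[0][0] + B[0][2] = -1 + 9 = 8, A[0][1] + B[1][2] = 10 + 2 = 12, A[0][2] + B[2][2] = 8 + 6 = 14) = 8 (attained at k = 0)
  C[1][0] = min over k of (A[1][0] + B[0][0] = -2 + -1 = -3, A[1][1] + B[1][0] = 4 + 2 = 6, A[1][2] + B[2][0] = 3 + 1 = 4) = -3 (attained at k = 0)
  C[1][1] = min over k of (A[1][0] + B[0][1] = -2 + 3 = 1, A[1][1] + B[1][1] = 4 + 7 = 11, A[1][2] + B[2][1] = 3 + 5 = 8) = 1 (attained at k = 0)
  C[1][2] = min over k of (A[1][0] + B[0][2] = -2 + 9 = 7, A[1][1] + B[1][2] = 4 + 2 = 6, A[1][2] + B[2][2] = 3 + 6 = 9) = 6 (attained at k = 1)
  C[2][0] = min over k of (A[2][0] + B[0][0] = -2 + -1 = -3, A[2][1] + B[1][0] = -2 + 2 = 0, A[2][2] + B[2][0] = -2 + 1 = -1) = -3 (attained at k = 0)
  C[2][1] = min over k of (A[2][0] + B[0][1] = -2 + 3 = 1, A[2][1] + B[1][1] = -2 + 7 = 5, A[2][2] + B[2][1] = -2 + 5 = 3) = 1 (attained at k = 0)
  C[2][2] = min over k of (A[2][0] + B[0][2] = -2 + 9 = 7, A[2][1] + B[1][2] = -2 + 2 = 0, A[2][2] + B[2][2] = -2 + 6 = 4) = 0 (attained at k = 1)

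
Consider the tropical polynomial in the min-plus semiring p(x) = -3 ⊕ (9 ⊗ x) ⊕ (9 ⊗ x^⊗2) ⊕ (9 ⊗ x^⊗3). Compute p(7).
p(7) = -3

A tropical monomial a ⊗ x^⊗i evaluates to a + i · x. Evaluating each term at x = 7:
  Term 0 contributes -3 + 0 · 7 = -3
  Term 1 contributes 9 + 1 · 7 = 16
  Term 2 contributes 9 + 2 · 7 = 23
  Term 3 contributes 9 + 3 · 7 = 30
p(7) = ⊕ of these = min[-3, 16, 23, 30] = -3.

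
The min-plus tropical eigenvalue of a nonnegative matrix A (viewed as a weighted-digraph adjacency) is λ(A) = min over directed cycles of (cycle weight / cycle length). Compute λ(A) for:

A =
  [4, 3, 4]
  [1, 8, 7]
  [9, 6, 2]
λ(A) = 2

Enumerate directed cycles and compute their means (weight / length). Sample:
  cycle 0 → 0: weight = 4, length = 1, mean = 4/1 ≈ 4.000
  cycle 1 → 1: weight = 8, length = 1, mean = 8/1 ≈ 8.000
  cycle 2 → 2: weight = 2, length = 1, mean = 2/1 ≈ 2.000
  cycle 0 → 1 → 0: weight = 4, length = 2, mean = 4/2 ≈ 2.000
  cycle 0 → 2 → 0: weight = 13, length = 2, mean = 13/2 ≈ 6.500
  cycle 1 → 0 → 1: weight = 4, length = 2, mean = 4/2 ≈ 2.000
Minimum mean = 2.000, attained e.g. along the cycle 2 → 2 with weight 2 and length 1. So λ(A) = 2/1 = 2.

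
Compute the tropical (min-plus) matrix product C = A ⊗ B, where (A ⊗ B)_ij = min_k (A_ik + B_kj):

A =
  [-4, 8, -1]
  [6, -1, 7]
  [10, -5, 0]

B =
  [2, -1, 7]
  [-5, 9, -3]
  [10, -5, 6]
A ⊗ B =
  [-2, -6, 3]
  [-6, 2, -4]
  [-10, -5, -8]

Apply the min-plus product entry-by-entry:
  C[0][0] = min over k of (A[0][0] + B[0][0] = -4 + 2 = -2, A[0][1] + B[1][0] = 8 + -5 = 3, A[0][2] + B[2][0] = -1 + 10 = 9) = -2 (attained at k = 0)
  C[0][1] = min over k of (A[0][0] + B[0][1] = -4 + -1 = -5, A[0][1] + B[1][1] = 8 + 9 = 17, A[0][2] + B[2][1] = -1 + -5 = -6) = -6 (attained at k = 2)
  C[0][2] = min over k of (A[0][0] + B[0][2] = -4 + 7 = 3, A[0][1] + B[1][2] = 8 + -3 = 5, A[0][2] + B[2][2] = -1 + 6 = 5) = 3 (attained at k = 0)
  C[1][0] = min over k of (A[1][0] + B[0][0] = 6 + 2 = 8, A[1][1] + B[1][0] = -1 + -5 = -6, A[1][2] + B[2][0] = 7 + 10 = 17) = -6 (attained at k = 1)
  C[1][1] = min over k of (A[1][0] + B[0][1] = 6 + -1 = 5, A[1][1] + B[1][1] = -1 + 9 = 8, A[1][2] + B[2][1] = 7 + -5 = 2) = 2 (attained at k = 2)
  C[1][2] = min over k of (A[1][0] + B[0][2] = 6 + 7 = 13, A[1][1] + B[1][2] = -1 + -3 = -4, A[1][2] + B[2][2] = 7 + 6 = 13) = -4 (attained at k = 1)
  C[2][0] = min over k of (A[2][0] + B[0][0] = 10 + 2 = 12, A[2][1] + B[1][0] = -5 + -5 = -10, A[2][2] + B[2][0] = 0 + 10 = 10) = -10 (attained at k = 1)
  C[2][1] = min over k of (A[2][0] + B[0][1] = 10 + -1 = 9, A[2][1] + B[1][1] = -5 + 9 = 4, A[2][2] + B[2][1] = 0 + -5 = -5) = -5 (attained at k = 2)
  C[2][2] = min over k of (A[2][0] + B[0][2] = 10 + 7 = 17, A[2][1] + B[1][2] = -5 + -3 = -8, A[2][2] + B[2][2] = 0 + 6 = 6) = -8 (attained at k = 1)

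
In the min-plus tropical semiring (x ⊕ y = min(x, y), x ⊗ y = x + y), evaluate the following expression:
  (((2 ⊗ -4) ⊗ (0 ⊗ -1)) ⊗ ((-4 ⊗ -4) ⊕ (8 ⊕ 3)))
(((2 ⊗ -4) ⊗ (0 ⊗ -1)) ⊗ ((-4 ⊗ -4) ⊕ (8 ⊕ 3))) = -11

Expand innermost to outermost. Recall ⊕ takes the minimum of its arguments and ⊗ takes their sum. Working out the expression (((2 ⊗ -4) ⊗ (0 ⊗ -1)) ⊗ ((-4 ⊗ -4) ⊕ (8 ⊕ 3))) gives -11.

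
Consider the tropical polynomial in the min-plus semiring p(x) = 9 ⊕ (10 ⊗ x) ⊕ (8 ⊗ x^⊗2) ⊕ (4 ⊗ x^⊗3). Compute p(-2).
p(-2) = -2

A tropical monomial a ⊗ x^⊗i evaluates to a + i · x. Evaluating each term at x = -2:
  Term 0 contributes 9 + 0 · -2 = 9
  Term 1 contributes 10 + 1 · -2 = 8
  Term 2 contributes 8 + 2 · -2 = 4
  Term 3 contributes 4 + 3 · -2 = -2
p(-2) = ⊕ of these = min[9, 8, 4, -2] = -2.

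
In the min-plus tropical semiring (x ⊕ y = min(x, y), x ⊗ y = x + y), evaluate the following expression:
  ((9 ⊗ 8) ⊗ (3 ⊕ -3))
((9 ⊗ 8) ⊗ (3 ⊕ -3)) = 14

Expand innermost to outermost. Recall ⊕ takes the minimum of its arguments and ⊗ takes their sum. Working out the expression ((9 ⊗ 8) ⊗ (3 ⊕ -3)) gives 14.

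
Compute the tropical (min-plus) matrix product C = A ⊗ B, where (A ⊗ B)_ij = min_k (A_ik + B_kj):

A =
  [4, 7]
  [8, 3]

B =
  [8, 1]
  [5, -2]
A ⊗ B =
  [12, 5]
  [8, 1]

Apply the min-plus product entry-by-entry:
  C[0][0] = min over k of (A[0][0] + B[0][0] = 4 + 8 = 12, A[0][1] + B[1][0] = 7 + 5 = 12) = 12 (attained at k = 0)
  C[0][1] = min over k of (A[0][0] + B[0][1] = 4 + 1 = 5, A[0][1] + B[1][1] = 7 + -2 = 5) = 5 (attained at k = 0)
  C[1][0] = min over k of (A[1][0] + B[0][0] = 8 + 8 = 16, A[1][1] + B[1][0] = 3 + 5 = 8) = 8 (attained at k = 1)
  C[1][1] = min over k of (A[1][0] + B[0][1] = 8 + 1 = 9, A[1][1] + B[1][1] = 3 + -2 = 1) = 1 (attained at k = 1)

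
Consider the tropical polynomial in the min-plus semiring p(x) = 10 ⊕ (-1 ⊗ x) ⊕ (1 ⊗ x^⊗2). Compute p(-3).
p(-3) = -5

A tropical monomial a ⊗ x^⊗i evaluates to a + i · x. Evaluating each term at x = -3:
  Term 0 contributes 10 + 0 · -3 = 10
  Term 1 contributes -1 + 1 · -3 = -4
  Term 2 contributes 1 + 2 · -3 = -5
p(-3) = ⊕ of these = min[10, -4, -5] = -5.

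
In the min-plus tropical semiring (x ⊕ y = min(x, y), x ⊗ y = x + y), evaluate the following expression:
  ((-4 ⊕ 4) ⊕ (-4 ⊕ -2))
((-4 ⊕ 4) ⊕ (-4 ⊕ -2)) = -4

Expand innermost to outermost. Recall ⊕ takes the minimum of its arguments and ⊗ takes their sum. Working out the expression ((-4 ⊕ 4) ⊕ (-4 ⊕ -2)) gives -4.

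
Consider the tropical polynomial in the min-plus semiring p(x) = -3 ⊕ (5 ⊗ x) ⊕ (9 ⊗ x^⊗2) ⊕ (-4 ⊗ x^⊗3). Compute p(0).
p(0) = -4

A tropical monomial a ⊗ x^⊗i evaluates to a + i · x. Evaluating each term at x = 0:
  Term 0 contributes -3 + 0 · 0 = -3
  Term 1 contributes 5 + 1 · 0 = 5
  Term 2 contributes 9 + 2 · 0 = 9
  Term 3 contributes -4 + 3 · 0 = -4
p(0) = ⊕ of these = min[-3, 5, 9, -4] = -4.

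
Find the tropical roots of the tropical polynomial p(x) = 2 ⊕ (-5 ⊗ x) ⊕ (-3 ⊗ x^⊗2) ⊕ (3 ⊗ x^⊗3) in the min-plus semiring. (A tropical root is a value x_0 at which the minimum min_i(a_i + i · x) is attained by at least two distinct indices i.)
Roots: {-6, -2, 7}

Each tropical root is a break point of the lower envelope of the lines y = a_i + i · x (there are 4 lines, with slopes 0, 1, ..., 3). Only the lines that attain the minimum somewhere contribute to roots; other lines are dominated. Here the surviving (envelope) indices are i = 3, i = 2, i = 1, i = 0.
Intersections between consecutive envelope lines give the roots: for adjacent envelope indices i < j the intersection is x = (a_i − a_j) / (j − i). Reading off the sorted break points: {-6, -2, 7}.
Verification: at each break x_0, at least two indices attain the minimum of min_i(a_i + i · x_0).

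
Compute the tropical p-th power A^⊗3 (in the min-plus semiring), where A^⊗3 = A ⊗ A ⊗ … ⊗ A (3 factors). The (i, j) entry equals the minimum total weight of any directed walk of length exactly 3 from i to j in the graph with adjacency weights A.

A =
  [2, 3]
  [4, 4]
A^⊗3 =
  [6, 7]
  [8, 9]

Each entry (A^⊗3)_ij equals the minimum over all length-3 walks i = v_0 → v_1 → … → v_3 = j of Σ_t A[v_t][v_{t+1}]. For example, for (i, j) = (0, 1) we minimise over 4 possible intermediate vertex sequences; the minimum is 7, attained along the walk 0 → 0 → 0 → 1.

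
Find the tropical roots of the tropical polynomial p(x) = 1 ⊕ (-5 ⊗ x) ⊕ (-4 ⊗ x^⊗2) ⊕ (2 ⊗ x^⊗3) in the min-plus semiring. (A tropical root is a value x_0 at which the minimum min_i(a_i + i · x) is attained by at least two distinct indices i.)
Roots: {-6, -1, 6}

Each tropical root is a break point of the lower envelope of the lines y = a_i + i · x (there are 4 lines, with slopes 0, 1, ..., 3). Only the lines that attain the minimum somewhere contribute to roots; other lines are dominated. Here the surviving (envelope) indices are i = 3, i = 2, i = 1, i = 0.
Intersections between consecutive envelope lines give the roots: for adjacent envelope indices i < j the intersection is x = (a_i − a_j) / (j − i). Reading off the sorted break points: {-6, -1, 6}.
Verification: at each break x_0, at least two indices attain the minimum of min_i(a_i + i · x_0).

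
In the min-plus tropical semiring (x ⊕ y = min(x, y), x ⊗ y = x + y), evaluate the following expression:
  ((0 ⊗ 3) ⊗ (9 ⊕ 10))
((0 ⊗ 3) ⊗ (9 ⊕ 10)) = 12

Expand innermost to outermost. Recall ⊕ takes the minimum of its arguments and ⊗ takes their sum. Working out the expression ((0 ⊗ 3) ⊗ (9 ⊕ 10)) gives 12.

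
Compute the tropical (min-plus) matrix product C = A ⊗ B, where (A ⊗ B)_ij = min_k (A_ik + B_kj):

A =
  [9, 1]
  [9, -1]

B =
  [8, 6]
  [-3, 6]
A ⊗ B =
  [-2, 7]
  [-4, 5]

Apply the min-plus product entry-by-entry:
  C[0][0] = min over k of (A[0][0] + B[0][0] = 9 + 8 = 17, A[0][1] + B[1][0] = 1 + -3 = -2) = -2 (attained at k = 1)
  C[0][1] = min over k of (A[0][0] + B[0][1] = 9 + 6 = 15, A[0][1] + B[1][1] = 1 + 6 = 7) = 7 (attained at k = 1)
  C[1][0] = min over k of (A[1][0] + B[0][0] = 9 + 8 = 17, A[1][1] + B[1][0] = -1 + -3 = -4) = -4 (attained at k = 1)
  C[1][1] = min over k of (A[1][0] + B[0][1] = 9 + 6 = 15, A[1][1] + B[1][1] = -1 + 6 = 5) = 5 (attained at k = 1)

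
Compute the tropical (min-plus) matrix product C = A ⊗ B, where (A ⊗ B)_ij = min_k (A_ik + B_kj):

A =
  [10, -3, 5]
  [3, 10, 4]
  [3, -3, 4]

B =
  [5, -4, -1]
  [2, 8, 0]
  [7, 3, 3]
A ⊗ B =
  [-1, 5, -3]
  [8, -1, 2]
  [-1, -1, -3]

Apply the min-plus product entry-by-entry:
  C[0][0] = min over k of (A[0][0] + B[0][0] = 10 + 5 = 15, A[0][1] + B[1][0] = -3 + 2 = -1, A[0][2] + B[2][0] = 5 + 7 = 12) = -1 (attained at k = 1)
  C[0][1] = min over k of (A[0][0] + B[0][1] = 10 + -4 = 6, A[0][1] + B[1][1] = -3 + 8 = 5, A[0][2] + B[2][1] = 5 + 3 = 8) = 5 (attained at k = 1)
  C[0][2] = min over k of (A[0][0] + B[0][2] = 10 + -1 = 9, A[0][1] + B[1][2] = -3 + 0 = -3, A[0][2] + B[2][2] = 5 + 3 = 8) = -3 (attained at k = 1)
  C[1][0] = min over k of (A[1][0] + B[0][0] = 3 + 5 = 8, A[1][1] + B[1][0] = 10 + 2 = 12, A[1][2] + B[2][0] = 4 + 7 = 11) = 8 (attained at k = 0)
  C[1][1] = min over k of (A[1][0] + B[0][1] = 3 + -4 = -1, A[1][1] + B[1][1] = 10 + 8 = 18, A[1][2] + B[2][1] = 4 + 3 = 7) = -1 (attained at k = 0)
  C[1][2] = min over k of (A[1][0] + B[0][2] = 3 + -1 = 2, A[1][1] + B[1][2] = 10 + 0 = 10, A[1][2] + B[2][2] = 4 + 3 = 7) = 2 (attained at k = 0)
  C[2][0] = min over k of (A[2][0] + B[0][0] = 3 + 5 = 8, A[2][1] + B[1][0] = -3 + 2 = -1, A[2][2] + B[2][0] = 4 + 7 = 11) = -1 (attained at k = 1)
  C[2][1] = min over k of (A[2][0] + B[0][1] = 3 + -4 = -1, A[2][1] + B[1][1] = -3 + 8 = 5, A[2][2] + B[2][1] = 4 + 3 = 7) = -1 (attained at k = 0)
  C[2][2] = min over k of (A[2][0] + B[0][2] = 3 + -1 = 2, A[2][1] + B[1][2] = -3 + 0 = -3, A[2][2] + B[2][2] = 4 + 3 = 7) = -3 (attained at k = 1)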